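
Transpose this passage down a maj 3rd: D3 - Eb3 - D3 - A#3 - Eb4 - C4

Bb2 Cb3 Bb2 F#3 Cb4 Ab3

D3 down a major third is Bb2.
Eb3: a third down reaches C, and 4 semitones makes it Cb3.
A major third down from D3 gives Bb2.
A major third down from A#3 gives F#3.
A major third down from Eb4 gives Cb4.
C4: a third down reaches A, and 4 semitones makes it Ab3.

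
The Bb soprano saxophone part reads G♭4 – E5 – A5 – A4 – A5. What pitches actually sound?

Fb4 D5 G5 G4 G5

The Bb soprano saxophone sounds a major second below written, so transpose each written note down a major second.
Gb4 becomes Fb4
E5 becomes D5
A5 becomes G5
A4 becomes G4
A5 becomes G5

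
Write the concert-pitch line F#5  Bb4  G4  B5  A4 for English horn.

Written C4 sounds as F3 on the English horn, so concert pitches are written a perfect fifth up.
F#5 to C#6
Bb4 to F5
G4 to D5
B5 to F#6
A4 to E5

C#6 F5 D5 F#6 E5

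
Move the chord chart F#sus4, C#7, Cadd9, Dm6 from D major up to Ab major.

Csus4 G7 Gbadd9 Abm6

D major up to Ab major is a diminished fifth; each chord root moves by that interval while the quality stays the same.
F#sus4: root F# up a diminished fifth → C, giving Csus4.
C#7: root C# up a diminished fifth → G, giving G7.
Cadd9: root C up a diminished fifth → Gb, giving Gbadd9.
Dm6: root D up a diminished fifth → Ab, giving Abm6.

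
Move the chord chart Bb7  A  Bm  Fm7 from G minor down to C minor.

Eb7 D Em Bbm7

G minor down to C minor is a perfect fifth; each chord root moves by that interval while the quality stays the same.
Bb7: root Bb down a perfect fifth → Eb, giving Eb7.
A: root A down a perfect fifth → D, giving D.
Bm: root B down a perfect fifth → E, giving Em.
Fm7: root F down a perfect fifth → Bb, giving Bbm7.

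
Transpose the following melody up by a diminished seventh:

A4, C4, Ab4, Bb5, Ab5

A4 -> Gb5
C4 -> Bbb4
Ab4 -> Gbb5
Bb5 -> Abb6
Ab5 -> Gbb6

Gb5 Bbb4 Gbb5 Abb6 Gbb6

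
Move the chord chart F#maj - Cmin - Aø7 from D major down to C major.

Emaj Bbmin Gø7

D major down to C major is a major second; each chord root moves by that interval while the quality stays the same.
F#maj: root F# down a major second → E, giving Emaj.
Cmin: root C down a major second → Bb, giving Bbmin.
Aø7: root A down a major second → G, giving Gø7.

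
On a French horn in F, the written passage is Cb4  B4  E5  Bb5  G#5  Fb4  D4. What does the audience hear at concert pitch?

Fb3 E4 A4 Eb5 C#5 Bbb3 G3

The French horn in F sounds a perfect fifth below written, so transpose each written note down a perfect fifth.
Cb4 becomes Fb3
B4 becomes E4
E5 becomes A4
Bb5 becomes Eb5
G#5 becomes C#5
Fb4 becomes Bbb3
D4 becomes G3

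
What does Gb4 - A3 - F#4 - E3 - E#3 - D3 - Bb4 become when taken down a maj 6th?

Bbb3 C3 A3 G2 G#2 F2 Db4

Gb4 -> Bbb3
A3 -> C3
F#4 -> A3
E3 -> G2
E#3 -> G#2
D3 -> F2
Bb4 -> Db4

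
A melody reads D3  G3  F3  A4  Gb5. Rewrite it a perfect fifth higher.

D3: a fifth up reaches A, and 7 semitones makes it A3.
G3: a fifth up reaches D, and 7 semitones makes it D4.
A perfect fifth up from F3 gives C4.
A4: a fifth up reaches E, and 7 semitones makes it E5.
Gb5: a fifth up reaches D, and 7 semitones makes it Db6.

A3 D4 C4 E5 Db6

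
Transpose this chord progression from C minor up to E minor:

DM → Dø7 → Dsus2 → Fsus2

C minor up to E minor is a major third; each chord root moves by that interval while the quality stays the same.
DM: root D up a major third → F#, giving F#M.
Dø7: root D up a major third → F#, giving F#ø7.
Dsus2: root D up a major third → F#, giving F#sus2.
Fsus2: root F up a major third → A, giving Asus2.

F#M F#ø7 F#sus2 Asus2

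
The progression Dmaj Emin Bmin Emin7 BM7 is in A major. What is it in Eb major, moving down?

A major down to Eb major is an augmented fourth; each chord root moves by that interval while the quality stays the same.
Dmaj: root D down an augmented fourth → Ab, giving Abmaj.
Emin: root E down an augmented fourth → Bb, giving Bbmin.
Bmin: root B down an augmented fourth → F, giving Fmin.
Emin7: root E down an augmented fourth → Bb, giving Bbmin7.
BM7: root B down an augmented fourth → F, giving FM7.

Abmaj Bbmin Fmin Bbmin7 FM7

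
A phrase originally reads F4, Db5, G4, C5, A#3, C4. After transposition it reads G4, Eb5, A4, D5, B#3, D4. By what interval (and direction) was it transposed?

Take the first pair: F4 → G4. F to G spans 2 letter names, so the interval is some kind of second.
F4 to G4 is 2 semitones, which makes it a major second; the second version is higher, so the direction is up.
Checking another pair — C4 → D4 — gives the same interval.

up a major second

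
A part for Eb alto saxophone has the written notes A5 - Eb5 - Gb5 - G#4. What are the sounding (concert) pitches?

C5 Gb4 Bbb4 B3

Written C4 on the Eb alto saxophone sounds as Eb3, a major sixth lower; apply that shift to every note.
A5 → C5
Eb5 → Gb4
Gb5 → Bbb4
G#4 → B3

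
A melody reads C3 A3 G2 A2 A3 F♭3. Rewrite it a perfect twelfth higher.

G4 E5 D4 E4 E5 Cb5

C3 gives G4
A3 gives E5
G2 gives D4
A2 gives E4
A3 gives E5
Fb3 gives Cb5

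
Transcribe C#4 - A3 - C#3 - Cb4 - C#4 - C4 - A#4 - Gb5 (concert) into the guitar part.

C#5 A4 C#4 Cb5 C#5 C5 A#5 Gb6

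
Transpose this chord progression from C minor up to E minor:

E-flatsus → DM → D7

Gsus F#M F#7

C minor up to E minor is a major third; each chord root moves by that interval while the quality stays the same.
E-flatsus: root E-flat up a major third → G, giving Gsus.
DM: root D up a major third → F#, giving F#M.
D7: root D up a major third → F#, giving F#7.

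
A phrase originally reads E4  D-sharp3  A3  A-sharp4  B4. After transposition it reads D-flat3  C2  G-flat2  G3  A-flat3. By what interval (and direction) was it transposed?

Take the first pair: E4 → Db3. E to D spans 9 letter names, so the interval is some kind of ninth.
Db3 to E4 is 15 semitones, which makes it an augmented ninth; the second version is lower, so the direction is down.
Checking another pair — B4 → Ab3 — gives the same interval.

down an augmented ninth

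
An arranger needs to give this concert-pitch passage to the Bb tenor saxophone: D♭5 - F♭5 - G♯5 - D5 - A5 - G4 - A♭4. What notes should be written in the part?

Eb6 Gb6 A#6 E6 B6 A5 Bb5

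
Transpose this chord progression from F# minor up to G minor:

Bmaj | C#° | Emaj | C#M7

F# minor up to G minor is a minor second; each chord root moves by that interval while the quality stays the same.
Bmaj: root B up a minor second → C, giving Cmaj.
C#°: root C# up a minor second → D, giving D°.
Emaj: root E up a minor second → F, giving Fmaj.
C#M7: root C# up a minor second → D, giving DM7.

Cmaj D° Fmaj DM7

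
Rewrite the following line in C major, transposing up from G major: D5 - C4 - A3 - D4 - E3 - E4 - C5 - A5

G5 F4 D4 G4 A3 A4 F5 D6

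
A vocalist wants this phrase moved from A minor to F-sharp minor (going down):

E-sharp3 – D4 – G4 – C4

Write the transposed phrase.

C##3 B3 E4 A3

From A down to F-sharp is a minor third; apply that to each pitch.
E#3 gives C##3
D4 gives B3
G4 gives E4
C4 gives A3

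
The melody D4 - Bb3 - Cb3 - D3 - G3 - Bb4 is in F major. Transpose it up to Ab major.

F4 Db4 Ebb3 F3 Bb3 Db5

F major to Ab major up is a minor third, so every note moves up by that interval.
D4 becomes F4
Bb3 becomes Db4
Cb3 becomes Ebb3
D3 becomes F3
G3 becomes Bb3
Bb4 becomes Db5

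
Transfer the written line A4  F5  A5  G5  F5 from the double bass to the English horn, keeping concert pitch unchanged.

E4 C5 E5 D5 C5

First find concert pitch: the double bass sounds a perfect octave below written, so A4 F5 A5 G5 F5 sounds A3 F4 A4 G4 F4.
Then write for English horn: it sounds a perfect fifth below written, so the part must be a perfect fifth above concert.
A3 → E4
F4 → C5
A4 → E5
G4 → D5
F4 → C5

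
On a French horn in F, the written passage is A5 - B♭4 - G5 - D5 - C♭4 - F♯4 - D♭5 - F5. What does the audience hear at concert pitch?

Written C4 on the French horn in F sounds as F3, a perfect fifth lower; apply that shift to every note.
A5 to D5
Bb4 to Eb4
G5 to C5
D5 to G4
Cb4 to Fb3
F#4 to B3
Db5 to Gb4
F5 to Bb4

D5 Eb4 C5 G4 Fb3 B3 Gb4 Bb4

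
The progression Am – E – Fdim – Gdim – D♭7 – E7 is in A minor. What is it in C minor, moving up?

A minor up to C minor is a minor third; each chord root moves by that interval while the quality stays the same.
Am: root A up a minor third → C, giving Cm.
E: root E up a minor third → G, giving G.
Fdim: root F up a minor third → Ab, giving Abdim.
Gdim: root G up a minor third → Bb, giving Bbdim.
D♭7: root D♭ up a minor third → Fb, giving Fb7.
E7: root E up a minor third → G, giving G7.

Cm G Abdim Bbdim Fb7 G7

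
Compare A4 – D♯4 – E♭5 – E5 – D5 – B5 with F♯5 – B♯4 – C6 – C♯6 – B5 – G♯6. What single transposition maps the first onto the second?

up a major sixth

From A4 to F#5 is 6 letter names — a sixth of some quality.
A4 to F#5 is 9 semitones, which makes it a major sixth; the second version is higher, so the direction is up.
Checking another pair — B5 → G#6 — gives the same interval.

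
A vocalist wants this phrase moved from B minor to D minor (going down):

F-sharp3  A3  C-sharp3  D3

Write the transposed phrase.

From B down to D is a major sixth; apply that to each pitch.
F#3 → A2
A3 → C3
C#3 → E2
D3 → F2

A2 C3 E2 F2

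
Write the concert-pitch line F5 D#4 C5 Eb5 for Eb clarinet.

D5 B#3 A4 C5

The Eb clarinet sounds a minor third above written, so the written part must be a minor third below concert — transpose each note down.
F5 gives D5
D#4 gives B#3
C5 gives A4
Eb5 gives C5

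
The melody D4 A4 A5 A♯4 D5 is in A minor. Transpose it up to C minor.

From A up to C is a minor third; apply that to each pitch.
D4 -> F4
A4 -> C5
A5 -> C6
A#4 -> C#5
D5 -> F5

F4 C5 C6 C#5 F5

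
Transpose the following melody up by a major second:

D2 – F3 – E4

E2 G3 F#4

A major second up from D2 gives E2.
F3 up a major second is G3.
E4 up a major second is F#4.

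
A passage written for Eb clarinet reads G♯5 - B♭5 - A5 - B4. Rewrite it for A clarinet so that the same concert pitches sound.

First find concert pitch: the Eb clarinet sounds a minor third above written, so G♯5 B♭5 A5 B4 sounds B5 Db6 C6 D5.
Then write for A clarinet: it sounds a minor third below written, so the part must be a minor third above concert.
B5 → D6
Db6 → Fb6
C6 → Eb6
D5 → F5

D6 Fb6 Eb6 F5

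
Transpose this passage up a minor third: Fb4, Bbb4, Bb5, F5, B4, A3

Fb4 -> Abb4
Bbb4 -> Dbb5
Bb5 -> Db6
F5 -> Ab5
B4 -> D5
A3 -> C4

Abb4 Dbb5 Db6 Ab5 D5 C4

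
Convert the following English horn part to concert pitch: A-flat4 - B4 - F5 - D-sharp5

Written C4 on the English horn sounds as F3, a perfect fifth lower; apply that shift to every note.
Ab4 → Db4
B4 → E4
F5 → Bb4
D#5 → G#4

Db4 E4 Bb4 G#4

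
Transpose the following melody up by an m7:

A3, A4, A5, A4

G4 G5 G6 G5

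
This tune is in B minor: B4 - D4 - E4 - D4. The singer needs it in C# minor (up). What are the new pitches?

C#5 E4 F#4 E4

B minor to C# minor up is a major second, so every note moves up by that interval.
B4 to C#5
D4 to E4
E4 to F#4
D4 to E4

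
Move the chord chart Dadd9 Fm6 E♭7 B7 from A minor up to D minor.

Gadd9 Bbm6 Ab7 E7

A minor up to D minor is a perfect fourth; each chord root moves by that interval while the quality stays the same.
Dadd9: root D up a perfect fourth → G, giving Gadd9.
Fm6: root F up a perfect fourth → Bb, giving Bbm6.
E♭7: root E♭ up a perfect fourth → Ab, giving Ab7.
B7: root B up a perfect fourth → E, giving E7.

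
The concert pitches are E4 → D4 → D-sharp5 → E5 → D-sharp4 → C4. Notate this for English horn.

B4 A4 A#5 B5 A#4 G4

The English horn sounds a perfect fifth below written, so the written part must be a perfect fifth above concert — transpose each note up.
E4 gives B4
D4 gives A4
D#5 gives A#5
E5 gives B5
D#4 gives A#4
C4 gives G4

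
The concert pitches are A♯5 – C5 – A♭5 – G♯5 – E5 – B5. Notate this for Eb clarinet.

Written C4 sounds as Eb4 on the Eb clarinet, so concert pitches are written a minor third down.
A#5 becomes F##5
C5 becomes A4
Ab5 becomes F5
G#5 becomes E#5
E5 becomes C#5
B5 becomes G#5

F##5 A4 F5 E#5 C#5 G#5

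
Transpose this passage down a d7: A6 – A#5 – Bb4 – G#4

B#5 B##4 C#4 A##3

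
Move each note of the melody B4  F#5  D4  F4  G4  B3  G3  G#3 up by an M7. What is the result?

A#5 E#6 C#5 E5 F#5 A#4 F#4 F##4

A major seventh up from B4 gives A#5.
F#5 up a major seventh is E#6.
D4 up a major seventh is C#5.
F4 up a major seventh is E5.
G4: a seventh up reaches F, and 11 semitones makes it F#5.
A major seventh up from B3 gives A#4.
G3 up a major seventh is F#4.
A major seventh up from G#3 gives F##4.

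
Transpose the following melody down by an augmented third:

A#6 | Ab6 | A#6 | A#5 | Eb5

F6 Fbb6 F6 F5 Cbb5

A#6 to F6
Ab6 to Fbb6
A#6 to F6
A#5 to F5
Eb5 to Cbb5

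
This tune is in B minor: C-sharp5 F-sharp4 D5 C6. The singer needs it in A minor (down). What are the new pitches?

B4 E4 C5 Bb5

From B down to A is a major second; apply that to each pitch.
C#5 -> B4
F#4 -> E4
D5 -> C5
C6 -> Bb5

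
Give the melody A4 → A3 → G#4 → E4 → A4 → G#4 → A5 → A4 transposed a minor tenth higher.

C6 C5 B5 G5 C6 B5 C7 C6

A4 gives C6
A3 gives C5
G#4 gives B5
E4 gives G5
A4 gives C6
G#4 gives B5
A5 gives C7
A4 gives C6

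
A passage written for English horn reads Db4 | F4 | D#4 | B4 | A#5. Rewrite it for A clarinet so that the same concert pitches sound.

Bbb3 Db4 B3 G4 F#5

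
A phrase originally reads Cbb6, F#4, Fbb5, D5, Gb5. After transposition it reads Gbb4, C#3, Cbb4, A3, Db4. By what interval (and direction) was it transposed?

Take the first pair: Cbb6 → Gbb4. C to G spans 11 letter names, so the interval is some kind of eleventh.
Gbb4 to Cbb6 is 17 semitones, which makes it a perfect eleventh; the second version is lower, so the direction is down.
Checking another pair — Gb5 → Db4 — gives the same interval.

down a perfect eleventh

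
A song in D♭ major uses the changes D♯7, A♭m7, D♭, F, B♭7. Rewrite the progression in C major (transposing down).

D♭ major down to C major is a minor second; each chord root moves by that interval while the quality stays the same.
D♯7: root D♯ down a minor second → C##, giving C##7.
A♭m7: root A♭ down a minor second → G, giving Gm7.
D♭: root D♭ down a minor second → C, giving C.
F: root F down a minor second → E, giving E.
B♭7: root B♭ down a minor second → A, giving A7.

C##7 Gm7 C E A7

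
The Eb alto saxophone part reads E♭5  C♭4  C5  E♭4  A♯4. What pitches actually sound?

The Eb alto saxophone sounds a major sixth below written, so transpose each written note down a major sixth.
Eb5 -> Gb4
Cb4 -> Ebb3
C5 -> Eb4
Eb4 -> Gb3
A#4 -> C#4

Gb4 Ebb3 Eb4 Gb3 C#4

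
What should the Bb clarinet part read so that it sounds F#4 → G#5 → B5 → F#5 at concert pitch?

G#4 A#5 C#6 G#5

The Bb clarinet sounds a major second below written, so the written part must be a major second above concert — transpose each note up.
F#4 to G#4
G#5 to A#5
B5 to C#6
F#5 to G#5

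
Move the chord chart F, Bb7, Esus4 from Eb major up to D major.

E A7 D#sus4

Eb major up to D major is a major seventh; each chord root moves by that interval while the quality stays the same.
F: root F up a major seventh → E, giving E.
Bb7: root Bb up a major seventh → A, giving A7.
Esus4: root E up a major seventh → D#, giving D#sus4.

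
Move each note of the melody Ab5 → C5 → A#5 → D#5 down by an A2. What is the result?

Gbb5 Bbb4 G5 C5

Ab5 down an augmented second is Gbb5.
An augmented second down from C5 gives Bbb4.
A#5 down an augmented second is G5.
D#5 down an augmented second is C5.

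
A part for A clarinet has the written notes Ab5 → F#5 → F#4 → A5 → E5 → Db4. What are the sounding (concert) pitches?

Written C4 on the A clarinet sounds as A3, a minor third lower; apply that shift to every note.
Ab5 to F5
F#5 to D#5
F#4 to D#4
A5 to F#5
E5 to C#5
Db4 to Bb3

F5 D#5 D#4 F#5 C#5 Bb3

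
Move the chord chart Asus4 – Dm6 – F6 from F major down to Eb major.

F major down to Eb major is a major second; each chord root moves by that interval while the quality stays the same.
Asus4: root A down a major second → G, giving Gsus4.
Dm6: root D down a major second → C, giving Cm6.
F6: root F down a major second → Eb, giving Eb6.

Gsus4 Cm6 Eb6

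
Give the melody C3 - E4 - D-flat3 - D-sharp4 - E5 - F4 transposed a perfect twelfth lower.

C3: a twelfth down reaches F, and 19 semitones makes it F1.
A perfect twelfth down from E4 gives A2.
Db3 down a perfect twelfth is Gb1.
D#4: a twelfth down reaches G, and 19 semitones makes it G#2.
E5: a twelfth down reaches A, and 19 semitones makes it A3.
A perfect twelfth down from F4 gives Bb2.

F1 A2 Gb1 G#2 A3 Bb2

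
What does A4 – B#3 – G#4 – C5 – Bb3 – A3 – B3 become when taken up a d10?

Cb6 D5 Bb5 Ebb6 Dbb5 Cb5 Db5

A4: a tenth up reaches C, and 14 semitones makes it Cb6.
B#3 up a diminished tenth is D5.
A diminished tenth up from G#4 gives Bb5.
C5 up a diminished tenth is Ebb6.
A diminished tenth up from Bb3 gives Dbb5.
A3 up a diminished tenth is Cb5.
B3 up a diminished tenth is Db5.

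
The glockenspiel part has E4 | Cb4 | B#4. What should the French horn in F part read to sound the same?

First find concert pitch: the glockenspiel sounds a perfect fifteenth above written, so E4 Cb4 B#4 sounds E6 Cb6 B#6.
Then write for French horn in F: it sounds a perfect fifth below written, so the part must be a perfect fifth above concert.
E6 → B6
Cb6 → Gb6
B#6 → F##7

B6 Gb6 F##7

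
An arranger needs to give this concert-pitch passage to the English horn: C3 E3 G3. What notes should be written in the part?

The English horn sounds a perfect fifth below written, so the written part must be a perfect fifth above concert — transpose each note up.
C3 -> G3
E3 -> B3
G3 -> D4

G3 B3 D4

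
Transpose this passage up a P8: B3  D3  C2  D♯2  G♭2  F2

B4 D4 C3 D#3 Gb3 F3

B3 becomes B4
D3 becomes D4
C2 becomes C3
D#2 becomes D#3
Gb2 becomes Gb3
F2 becomes F3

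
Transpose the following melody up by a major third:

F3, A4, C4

F3 becomes A3
A4 becomes C#5
C4 becomes E4

A3 C#5 E4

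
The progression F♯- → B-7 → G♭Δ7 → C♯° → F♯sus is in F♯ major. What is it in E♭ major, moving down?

Eb- Ab-7 FbbΔ7 Bb° Ebsus

F♯ major down to E♭ major is an augmented second; each chord root moves by that interval while the quality stays the same.
F♯-: root F♯ down an augmented second → Eb, giving Eb-.
B-7: root B down an augmented second → Ab, giving Ab-7.
G♭Δ7: root G♭ down an augmented second → Fbb, giving FbbΔ7.
C♯°: root C♯ down an augmented second → Bb, giving Bb°.
F♯sus: root F♯ down an augmented second → Eb, giving Ebsus.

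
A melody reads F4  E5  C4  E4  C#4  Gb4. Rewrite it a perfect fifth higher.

F4 -> C5
E5 -> B5
C4 -> G4
E4 -> B4
C#4 -> G#4
Gb4 -> Db5

C5 B5 G4 B4 G#4 Db5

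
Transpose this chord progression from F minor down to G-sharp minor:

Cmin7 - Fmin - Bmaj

D#min7 G#min C##maj

F minor down to G-sharp minor is a diminished seventh; each chord root moves by that interval while the quality stays the same.
Cmin7: root C down a diminished seventh → D#, giving D#min7.
Fmin: root F down a diminished seventh → G#, giving G#min.
Bmaj: root B down a diminished seventh → C##, giving C##maj.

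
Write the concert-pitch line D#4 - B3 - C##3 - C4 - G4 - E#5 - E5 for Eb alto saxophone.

The Eb alto saxophone sounds a major sixth below written, so the written part must be a major sixth above concert — transpose each note up.
D#4 -> B#4
B3 -> G#4
C##3 -> A##3
C4 -> A4
G4 -> E5
E#5 -> C##6
E5 -> C#6

B#4 G#4 A##3 A4 E5 C##6 C#6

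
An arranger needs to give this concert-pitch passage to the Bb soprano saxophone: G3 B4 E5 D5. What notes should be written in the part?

A3 C#5 F#5 E5

Written C4 sounds as Bb3 on the Bb soprano saxophone, so concert pitches are written a major second up.
G3 to A3
B4 to C#5
E5 to F#5
D5 to E5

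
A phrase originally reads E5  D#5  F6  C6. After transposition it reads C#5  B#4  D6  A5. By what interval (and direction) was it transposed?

down a minor third

Take the first pair: E5 → C#5. E to C spans 3 letter names, so the interval is some kind of third.
C#5 to E5 is 3 semitones, which makes it a minor third; the second version is lower, so the direction is down.
Checking another pair — C6 → A5 — gives the same interval.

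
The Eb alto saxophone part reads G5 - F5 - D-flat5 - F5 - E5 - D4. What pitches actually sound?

Bb4 Ab4 Fb4 Ab4 G4 F3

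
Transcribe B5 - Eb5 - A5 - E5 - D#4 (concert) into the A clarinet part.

D6 Gb5 C6 G5 F#4

The A clarinet sounds a minor third below written, so the written part must be a minor third above concert — transpose each note up.
B5 → D6
Eb5 → Gb5
A5 → C6
E5 → G5
D#4 → F#4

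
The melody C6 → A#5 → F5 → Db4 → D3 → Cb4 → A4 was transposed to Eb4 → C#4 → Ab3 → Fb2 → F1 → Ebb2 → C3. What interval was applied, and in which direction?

down a major thirteenth

From C6 to Eb4 is 13 letter names — a thirteenth of some quality.
Eb4 to C6 is 21 semitones, which makes it a major thirteenth; the second version is lower, so the direction is down.
Checking another pair — A4 → C3 — gives the same interval.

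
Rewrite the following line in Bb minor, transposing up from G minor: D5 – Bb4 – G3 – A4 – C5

G minor to Bb minor up is a minor third, so every note moves up by that interval.
D5 → F5
Bb4 → Db5
G3 → Bb3
A4 → C5
C5 → Eb5

F5 Db5 Bb3 C5 Eb5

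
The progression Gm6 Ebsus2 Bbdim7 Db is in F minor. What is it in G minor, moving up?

Am6 Fsus2 Cdim7 Eb

F minor up to G minor is a major second; each chord root moves by that interval while the quality stays the same.
Gm6: root G up a major second → A, giving Am6.
Ebsus2: root Eb up a major second → F, giving Fsus2.
Bbdim7: root Bb up a major second → C, giving Cdim7.
Db: root Db up a major second → Eb, giving Eb.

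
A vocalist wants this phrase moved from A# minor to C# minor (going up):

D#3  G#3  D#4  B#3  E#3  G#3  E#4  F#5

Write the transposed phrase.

F#3 B3 F#4 D#4 G#3 B3 G#4 A5

From A# up to C# is a minor third; apply that to each pitch.
D#3 to F#3
G#3 to B3
D#4 to F#4
B#3 to D#4
E#3 to G#3
G#3 to B3
E#4 to G#4
F#5 to A5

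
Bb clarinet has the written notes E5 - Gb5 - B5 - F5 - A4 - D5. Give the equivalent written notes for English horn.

A5 Cb6 E6 Bb5 D5 G5

First find concert pitch: the Bb clarinet sounds a major second below written, so E5 Gb5 B5 F5 A4 D5 sounds D5 Fb5 A5 Eb5 G4 C5.
Then write for English horn: it sounds a perfect fifth below written, so the part must be a perfect fifth above concert.
D5 → A5
Fb5 → Cb6
A5 → E6
Eb5 → Bb5
G4 → D5
C5 → G5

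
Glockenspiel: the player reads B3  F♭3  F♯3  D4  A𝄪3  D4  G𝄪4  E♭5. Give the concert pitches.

Written C4 on the glockenspiel sounds as C6, a perfect fifteenth higher; apply that shift to every note.
B3 to B5
Fb3 to Fb5
F#3 to F#5
D4 to D6
A##3 to A##5
D4 to D6
G##4 to G##6
Eb5 to Eb7

B5 Fb5 F#5 D6 A##5 D6 G##6 Eb7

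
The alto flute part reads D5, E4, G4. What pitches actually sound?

A4 B3 D4

The alto flute sounds a perfect fourth below written, so transpose each written note down a perfect fourth.
D5 to A4
E4 to B3
G4 to D4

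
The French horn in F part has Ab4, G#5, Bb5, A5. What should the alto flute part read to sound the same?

Gb4 F#5 Ab5 G5

First find concert pitch: the French horn in F sounds a perfect fifth below written, so Ab4 G#5 Bb5 A5 sounds Db4 C#5 Eb5 D5.
Then write for alto flute: it sounds a perfect fourth below written, so the part must be a perfect fourth above concert.
Db4 → Gb4
C#5 → F#5
Eb5 → Ab5
D5 → G5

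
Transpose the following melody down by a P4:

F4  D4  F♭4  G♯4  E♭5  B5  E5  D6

F4 down a perfect fourth is C4.
D4: a fourth down reaches A, and 5 semitones makes it A3.
A perfect fourth down from Fb4 gives Cb4.
G#4 down a perfect fourth is D#4.
Eb5: a fourth down reaches B, and 5 semitones makes it Bb4.
B5: a fourth down reaches F, and 5 semitones makes it F#5.
E5: a fourth down reaches B, and 5 semitones makes it B4.
D6 down a perfect fourth is A5.

C4 A3 Cb4 D#4 Bb4 F#5 B4 A5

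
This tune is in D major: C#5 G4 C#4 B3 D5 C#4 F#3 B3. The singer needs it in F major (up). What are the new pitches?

E5 Bb4 E4 D4 F5 E4 A3 D4

D major to F major up is a minor third, so every note moves up by that interval.
C#5 becomes E5
G4 becomes Bb4
C#4 becomes E4
B3 becomes D4
D5 becomes F5
C#4 becomes E4
F#3 becomes A3
B3 becomes D4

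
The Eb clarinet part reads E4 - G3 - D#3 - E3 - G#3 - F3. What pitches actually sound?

G4 Bb3 F#3 G3 B3 Ab3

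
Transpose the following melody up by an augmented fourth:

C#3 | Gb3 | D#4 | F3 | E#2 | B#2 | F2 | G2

C#3 gives F##3
Gb3 gives C4
D#4 gives G##4
F3 gives B3
E#2 gives A##2
B#2 gives E##3
F2 gives B2
G2 gives C#3

F##3 C4 G##4 B3 A##2 E##3 B2 C#3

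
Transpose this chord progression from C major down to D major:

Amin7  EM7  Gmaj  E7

C major down to D major is a minor seventh; each chord root moves by that interval while the quality stays the same.
Amin7: root A down a minor seventh → B, giving Bmin7.
EM7: root E down a minor seventh → F#, giving F#M7.
Gmaj: root G down a minor seventh → A, giving Amaj.
E7: root E down a minor seventh → F#, giving F#7.

Bmin7 F#M7 Amaj F#7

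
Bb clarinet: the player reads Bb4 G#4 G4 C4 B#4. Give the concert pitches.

Ab4 F#4 F4 Bb3 A#4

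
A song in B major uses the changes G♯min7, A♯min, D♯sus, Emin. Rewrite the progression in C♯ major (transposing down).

A#min7 B#min E#sus F#min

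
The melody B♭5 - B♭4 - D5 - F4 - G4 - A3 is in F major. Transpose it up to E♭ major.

Ab6 Ab5 C6 Eb5 F5 G4

From F up to E♭ is a minor seventh; apply that to each pitch.
Bb5 -> Ab6
Bb4 -> Ab5
D5 -> C6
F4 -> Eb5
G4 -> F5
A3 -> G4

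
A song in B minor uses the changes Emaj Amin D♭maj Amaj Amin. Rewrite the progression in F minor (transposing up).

Bbmaj Ebmin Abbmaj Ebmaj Ebmin

B minor up to F minor is a diminished fifth; each chord root moves by that interval while the quality stays the same.
Emaj: root E up a diminished fifth → Bb, giving Bbmaj.
Amin: root A up a diminished fifth → Eb, giving Ebmin.
D♭maj: root D♭ up a diminished fifth → Abb, giving Abbmaj.
Amaj: root A up a diminished fifth → Eb, giving Ebmaj.
Amin: root A up a diminished fifth → Eb, giving Ebmin.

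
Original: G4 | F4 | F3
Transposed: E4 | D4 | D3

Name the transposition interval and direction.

down a minor third

Take the first pair: G4 → E4. G to E spans 3 letter names, so the interval is some kind of third.
E4 to G4 is 3 semitones, which makes it a minor third; the second version is lower, so the direction is down.
Checking another pair — F3 → D3 — gives the same interval.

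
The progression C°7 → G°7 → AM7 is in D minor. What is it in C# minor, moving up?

D minor up to C# minor is a major seventh; each chord root moves by that interval while the quality stays the same.
C°7: root C up a major seventh → B, giving B°7.
G°7: root G up a major seventh → F#, giving F#°7.
AM7: root A up a major seventh → G#, giving G#M7.

B°7 F#°7 G#M7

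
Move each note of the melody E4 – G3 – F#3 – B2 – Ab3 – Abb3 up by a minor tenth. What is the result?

G5 Bb4 A4 D4 Cb5 Cbb5

E4 up a minor tenth is G5.
G3: a tenth up reaches B, and 15 semitones makes it Bb4.
A minor tenth up from F#3 gives A4.
A minor tenth up from B2 gives D4.
A minor tenth up from Ab3 gives Cb5.
Abb3: a tenth up reaches C, and 15 semitones makes it Cbb5.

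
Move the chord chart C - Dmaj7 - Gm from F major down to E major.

B C#maj7 F#m

F major down to E major is a minor second; each chord root moves by that interval while the quality stays the same.
C: root C down a minor second → B, giving B.
Dmaj7: root D down a minor second → C#, giving C#maj7.
Gm: root G down a minor second → F#, giving F#m.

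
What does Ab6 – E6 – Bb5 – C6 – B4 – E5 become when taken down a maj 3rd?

Fb6 C6 Gb5 Ab5 G4 C5

Ab6 -> Fb6
E6 -> C6
Bb5 -> Gb5
C6 -> Ab5
B4 -> G4
E5 -> C5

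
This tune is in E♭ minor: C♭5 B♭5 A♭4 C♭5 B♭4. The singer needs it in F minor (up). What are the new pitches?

Db5 C6 Bb4 Db5 C5

E♭ minor to F minor up is a major second, so every note moves up by that interval.
Cb5 to Db5
Bb5 to C6
Ab4 to Bb4
Cb5 to Db5
Bb4 to C5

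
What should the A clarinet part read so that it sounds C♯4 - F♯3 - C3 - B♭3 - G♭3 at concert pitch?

E4 A3 Eb3 Db4 Bbb3

The A clarinet sounds a minor third below written, so the written part must be a minor third above concert — transpose each note up.
C#4 -> E4
F#3 -> A3
C3 -> Eb3
Bb3 -> Db4
Gb3 -> Bbb3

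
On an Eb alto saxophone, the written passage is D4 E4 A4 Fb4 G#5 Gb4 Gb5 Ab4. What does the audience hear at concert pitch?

F3 G3 C4 Abb3 B4 Bbb3 Bbb4 Cb4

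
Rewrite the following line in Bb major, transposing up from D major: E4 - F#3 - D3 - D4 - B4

From D up to Bb is a minor sixth; apply that to each pitch.
E4 → C5
F#3 → D4
D3 → Bb3
D4 → Bb4
B4 → G5

C5 D4 Bb3 Bb4 G5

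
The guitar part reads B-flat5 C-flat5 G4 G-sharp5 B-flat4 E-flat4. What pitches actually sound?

Bb4 Cb4 G3 G#4 Bb3 Eb3

Written C4 on the guitar sounds as C3, a perfect octave lower; apply that shift to every note.
Bb5 -> Bb4
Cb5 -> Cb4
G4 -> G3
G#5 -> G#4
Bb4 -> Bb3
Eb4 -> Eb3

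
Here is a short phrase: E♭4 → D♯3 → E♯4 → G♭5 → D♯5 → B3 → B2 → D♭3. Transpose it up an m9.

Fb5 E4 F#5 Abb6 E6 C5 C4 Ebb4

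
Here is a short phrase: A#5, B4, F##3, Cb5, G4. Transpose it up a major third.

C##6 D#5 A##3 Eb5 B4

A#5 up a major third is C##6.
B4: a third up reaches D, and 4 semitones makes it D#5.
A major third up from F##3 gives A##3.
A major third up from Cb5 gives Eb5.
A major third up from G4 gives B4.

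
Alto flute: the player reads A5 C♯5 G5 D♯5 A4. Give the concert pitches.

E5 G#4 D5 A#4 E4

The alto flute sounds a perfect fourth below written, so transpose each written note down a perfect fourth.
A5 becomes E5
C#5 becomes G#4
G5 becomes D5
D#5 becomes A#4
A4 becomes E4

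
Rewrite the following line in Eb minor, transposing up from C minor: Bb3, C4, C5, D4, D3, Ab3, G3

Db4 Eb4 Eb5 F4 F3 Cb4 Bb3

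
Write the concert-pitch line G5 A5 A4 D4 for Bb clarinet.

Written C4 sounds as Bb3 on the Bb clarinet, so concert pitches are written a major second up.
G5 to A5
A5 to B5
A4 to B4
D4 to E4

A5 B5 B4 E4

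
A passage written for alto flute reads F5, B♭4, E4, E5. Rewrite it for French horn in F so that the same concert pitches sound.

G5 C5 F#4 F#5

First find concert pitch: the alto flute sounds a perfect fourth below written, so F5 B♭4 E4 E5 sounds C5 F4 B3 B4.
Then write for French horn in F: it sounds a perfect fifth below written, so the part must be a perfect fifth above concert.
C5 → G5
F4 → C5
B3 → F#4
B4 → F#5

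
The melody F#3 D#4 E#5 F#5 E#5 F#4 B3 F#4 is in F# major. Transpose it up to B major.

B3 G#4 A#5 B5 A#5 B4 E4 B4

From F# up to B is a perfect fourth; apply that to each pitch.
F#3 → B3
D#4 → G#4
E#5 → A#5
F#5 → B5
E#5 → A#5
F#4 → B4
B3 → E4
F#4 → B4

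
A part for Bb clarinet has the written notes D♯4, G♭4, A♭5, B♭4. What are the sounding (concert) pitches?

C#4 Fb4 Gb5 Ab4

Written C4 on the Bb clarinet sounds as Bb3, a major second lower; apply that shift to every note.
D#4 gives C#4
Gb4 gives Fb4
Ab5 gives Gb5
Bb4 gives Ab4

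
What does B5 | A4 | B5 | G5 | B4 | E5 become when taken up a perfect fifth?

F#6 E5 F#6 D6 F#5 B5

A perfect fifth up from B5 gives F#6.
A4 up a perfect fifth is E5.
B5 up a perfect fifth is F#6.
A perfect fifth up from G5 gives D6.
B4 up a perfect fifth is F#5.
E5 up a perfect fifth is B5.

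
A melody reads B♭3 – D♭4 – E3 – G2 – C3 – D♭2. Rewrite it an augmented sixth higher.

G#4 B4 C##4 E#3 A#3 B2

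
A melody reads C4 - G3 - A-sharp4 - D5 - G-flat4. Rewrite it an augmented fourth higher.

F#4 C#4 D##5 G#5 C5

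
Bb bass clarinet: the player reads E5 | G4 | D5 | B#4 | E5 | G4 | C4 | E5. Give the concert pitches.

D4 F3 C4 A#3 D4 F3 Bb2 D4

Written C4 on the Bb bass clarinet sounds as Bb2, a major ninth lower; apply that shift to every note.
E5 to D4
G4 to F3
D5 to C4
B#4 to A#3
E5 to D4
G4 to F3
C4 to Bb2
E5 to D4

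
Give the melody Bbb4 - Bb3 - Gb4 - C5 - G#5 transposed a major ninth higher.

Bbb4 up a major ninth is Cb6.
Bb3 up a major ninth is C5.
Gb4 up a major ninth is Ab5.
C5 up a major ninth is D6.
G#5: a ninth up reaches A, and 14 semitones makes it A#6.

Cb6 C5 Ab5 D6 A#6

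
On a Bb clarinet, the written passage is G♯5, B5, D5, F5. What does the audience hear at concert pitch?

F#5 A5 C5 Eb5

Written C4 on the Bb clarinet sounds as Bb3, a major second lower; apply that shift to every note.
G#5 to F#5
B5 to A5
D5 to C5
F5 to Eb5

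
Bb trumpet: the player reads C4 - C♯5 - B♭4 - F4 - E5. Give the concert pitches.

Written C4 on the Bb trumpet sounds as Bb3, a major second lower; apply that shift to every note.
C4 → Bb3
C#5 → B4
Bb4 → Ab4
F4 → Eb4
E5 → D5

Bb3 B4 Ab4 Eb4 D5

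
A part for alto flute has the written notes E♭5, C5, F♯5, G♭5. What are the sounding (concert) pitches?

Bb4 G4 C#5 Db5

The alto flute sounds a perfect fourth below written, so transpose each written note down a perfect fourth.
Eb5 becomes Bb4
C5 becomes G4
F#5 becomes C#5
Gb5 becomes Db5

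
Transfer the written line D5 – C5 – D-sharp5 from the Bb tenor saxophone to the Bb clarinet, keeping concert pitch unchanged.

D4 C4 D#4

First find concert pitch: the Bb tenor saxophone sounds a major ninth below written, so D5 C5 D-sharp5 sounds C4 Bb3 C#4.
Then write for Bb clarinet: it sounds a major second below written, so the part must be a major second above concert.
C4 → D4
Bb3 → C4
C#4 → D#4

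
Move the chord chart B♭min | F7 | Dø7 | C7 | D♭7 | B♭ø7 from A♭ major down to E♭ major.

A♭ major down to E♭ major is a perfect fourth; each chord root moves by that interval while the quality stays the same.
B♭min: root B♭ down a perfect fourth → F, giving Fmin.
F7: root F down a perfect fourth → C, giving C7.
Dø7: root D down a perfect fourth → A, giving Aø7.
C7: root C down a perfect fourth → G, giving G7.
D♭7: root D♭ down a perfect fourth → Ab, giving Ab7.
B♭ø7: root B♭ down a perfect fourth → F, giving Fø7.

Fmin C7 Aø7 G7 Ab7 Fø7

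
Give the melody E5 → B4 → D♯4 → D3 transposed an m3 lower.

C#5 G#4 B#3 B2

E5 to C#5
B4 to G#4
D#4 to B#3
D3 to B2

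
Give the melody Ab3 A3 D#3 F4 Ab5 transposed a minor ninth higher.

Bbb4 Bb4 E4 Gb5 Bbb6

A minor ninth up from Ab3 gives Bbb4.
A3: a ninth up reaches B, and 13 semitones makes it Bb4.
A minor ninth up from D#3 gives E4.
A minor ninth up from F4 gives Gb5.
A minor ninth up from Ab5 gives Bbb6.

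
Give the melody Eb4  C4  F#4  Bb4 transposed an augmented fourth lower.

Bbb3 Gb3 C4 Fb4

Eb4 -> Bbb3
C4 -> Gb3
F#4 -> C4
Bb4 -> Fb4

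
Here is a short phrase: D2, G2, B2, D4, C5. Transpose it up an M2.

D2 up a major second is E2.
A major second up from G2 gives A2.
B2 up a major second is C#3.
A major second up from D4 gives E4.
C5: a second up reaches D, and 2 semitones makes it D5.

E2 A2 C#3 E4 D5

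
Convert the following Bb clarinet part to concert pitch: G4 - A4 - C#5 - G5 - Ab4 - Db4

F4 G4 B4 F5 Gb4 Cb4

Written C4 on the Bb clarinet sounds as Bb3, a major second lower; apply that shift to every note.
G4 gives F4
A4 gives G4
C#5 gives B4
G5 gives F5
Ab4 gives Gb4
Db4 gives Cb4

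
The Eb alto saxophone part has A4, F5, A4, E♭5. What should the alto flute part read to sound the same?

First find concert pitch: the Eb alto saxophone sounds a major sixth below written, so A4 F5 A4 E♭5 sounds C4 Ab4 C4 Gb4.
Then write for alto flute: it sounds a perfect fourth below written, so the part must be a perfect fourth above concert.
C4 → F4
Ab4 → Db5
C4 → F4
Gb4 → Cb5

F4 Db5 F4 Cb5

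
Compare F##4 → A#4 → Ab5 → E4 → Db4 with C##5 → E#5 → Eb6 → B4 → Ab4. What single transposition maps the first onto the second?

up a perfect fifth

Take the first pair: F##4 → C##5. F to C spans 5 letter names, so the interval is some kind of fifth.
F##4 to C##5 is 7 semitones, which makes it a perfect fifth; the second version is higher, so the direction is up.
Checking another pair — Db4 → Ab4 — gives the same interval.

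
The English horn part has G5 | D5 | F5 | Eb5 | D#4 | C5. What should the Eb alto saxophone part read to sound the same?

A5 E5 G5 F5 E#4 D5

First find concert pitch: the English horn sounds a perfect fifth below written, so G5 D5 F5 Eb5 D#4 C5 sounds C5 G4 Bb4 Ab4 G#3 F4.
Then write for Eb alto saxophone: it sounds a major sixth below written, so the part must be a major sixth above concert.
C5 → A5
G4 → E5
Bb4 → G5
Ab4 → F5
G#3 → E#4
F4 → D5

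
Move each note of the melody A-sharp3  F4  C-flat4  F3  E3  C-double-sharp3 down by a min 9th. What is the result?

A#3 down a minor ninth is G##2.
A minor ninth down from F4 gives E3.
Cb4: a ninth down reaches B, and 13 semitones makes it Bb2.
A minor ninth down from F3 gives E2.
E3: a ninth down reaches D, and 13 semitones makes it D#2.
A minor ninth down from C##3 gives B##1.

G##2 E3 Bb2 E2 D#2 B##1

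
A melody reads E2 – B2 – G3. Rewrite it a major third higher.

G#2 D#3 B3

E2: a third up reaches G, and 4 semitones makes it G#2.
B2: a third up reaches D, and 4 semitones makes it D#3.
G3 up a major third is B3.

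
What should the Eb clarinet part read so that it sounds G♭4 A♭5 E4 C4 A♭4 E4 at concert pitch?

Eb4 F5 C#4 A3 F4 C#4

Written C4 sounds as Eb4 on the Eb clarinet, so concert pitches are written a minor third down.
Gb4 becomes Eb4
Ab5 becomes F5
E4 becomes C#4
C4 becomes A3
Ab4 becomes F4
E4 becomes C#4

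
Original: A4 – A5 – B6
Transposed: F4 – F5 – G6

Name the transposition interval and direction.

From A4 to F4 is 3 letter names — a third of some quality.
F4 to A4 is 4 semitones, which makes it a major third; the second version is lower, so the direction is down.
Checking another pair — B6 → G6 — gives the same interval.

down a major third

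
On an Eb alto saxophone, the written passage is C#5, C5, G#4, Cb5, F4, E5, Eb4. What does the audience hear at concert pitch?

Written C4 on the Eb alto saxophone sounds as Eb3, a major sixth lower; apply that shift to every note.
C#5 to E4
C5 to Eb4
G#4 to B3
Cb5 to Ebb4
F4 to Ab3
E5 to G4
Eb4 to Gb3

E4 Eb4 B3 Ebb4 Ab3 G4 Gb3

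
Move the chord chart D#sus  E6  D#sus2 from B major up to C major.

B major up to C major is a minor second; each chord root moves by that interval while the quality stays the same.
D#sus: root D# up a minor second → E, giving Esus.
E6: root E up a minor second → F, giving F6.
D#sus2: root D# up a minor second → E, giving Esus2.

Esus F6 Esus2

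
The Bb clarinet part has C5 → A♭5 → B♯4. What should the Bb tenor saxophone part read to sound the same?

C6 Ab6 B#5

First find concert pitch: the Bb clarinet sounds a major second below written, so C5 A♭5 B♯4 sounds Bb4 Gb5 A#4.
Then write for Bb tenor saxophone: it sounds a major ninth below written, so the part must be a major ninth above concert.
Bb4 → C6
Gb5 → Ab6
A#4 → B#5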